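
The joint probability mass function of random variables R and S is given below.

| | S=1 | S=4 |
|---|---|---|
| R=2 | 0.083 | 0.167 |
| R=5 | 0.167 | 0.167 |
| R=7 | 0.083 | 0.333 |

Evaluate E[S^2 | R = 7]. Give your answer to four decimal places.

P(R = 7) = 0.416.
Σ S^2·P over the event = 1·(0.083) + 16·(0.333) = 5.411.
E[S^2 | R = 7] = (5.411) / (0.416) = 13.0072.

13.0072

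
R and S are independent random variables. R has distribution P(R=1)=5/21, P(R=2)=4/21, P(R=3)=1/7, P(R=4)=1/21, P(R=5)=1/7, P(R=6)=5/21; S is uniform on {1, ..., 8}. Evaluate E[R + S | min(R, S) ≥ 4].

P(min(R, S) ≥ 4) = 15/56.
Summing (R+S)·P(x,y) over outcomes with min(R, S) ≥ 4 gives 515/168.
E[R + S | min(R, S) ≥ 4] = (515/168) / (15/56) = 103/9.

103/9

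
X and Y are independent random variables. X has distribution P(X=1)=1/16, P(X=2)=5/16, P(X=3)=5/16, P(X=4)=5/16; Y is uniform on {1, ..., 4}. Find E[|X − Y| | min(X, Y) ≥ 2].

8/9

P(min(X, Y) ≥ 2) = 45/64.
Summing |X−Y|·P(x,y) over outcomes with min(X, Y) ≥ 2 gives 5/8.
E[|X − Y| | min(X, Y) ≥ 2] = (5/8) / (45/64) = 8/9.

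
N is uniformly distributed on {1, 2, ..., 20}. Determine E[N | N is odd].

10

Given N is odd, N is equally likely to be any of {1, 3, 5, 7, 9, 11, 13, 15, 17, 19}.
E[N | N is odd] = (1 + 3 + 5 + 7 + 9 + 11 + 13 + 15 + 17 + 19) / 10 = 10.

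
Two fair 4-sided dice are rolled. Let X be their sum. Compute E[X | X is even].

5

P(X is even) = 1/2.
Σ over the event: 2·1/16 + 4·3/16 + 6·3/16 + 8·1/16 = 5/2.
E[X | X is even] = (5/2) / (1/2) = 5.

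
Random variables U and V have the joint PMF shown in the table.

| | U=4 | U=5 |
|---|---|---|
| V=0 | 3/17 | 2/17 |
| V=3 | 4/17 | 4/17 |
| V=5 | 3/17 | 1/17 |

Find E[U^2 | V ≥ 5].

73/4

P(V ≥ 5) = 4/17.
Summing U^2·P(U=x,V=y) over the conditioning event gives 73/17.
E[U^2 | V ≥ 5] = (73/17) / (4/17) = 73/4.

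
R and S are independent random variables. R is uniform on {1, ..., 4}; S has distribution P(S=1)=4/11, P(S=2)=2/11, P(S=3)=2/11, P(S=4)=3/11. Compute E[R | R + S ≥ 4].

48/17

P(R + S ≥ 4) = 17/22.
Summing R·P(x,y) over outcomes with R + S ≥ 4 gives 24/11.
E[R | R + S ≥ 4] = (24/11) / (17/22) = 48/17.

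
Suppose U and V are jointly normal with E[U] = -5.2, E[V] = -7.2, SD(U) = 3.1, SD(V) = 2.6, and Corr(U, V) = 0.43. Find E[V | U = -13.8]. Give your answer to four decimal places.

-10.3015

E[V | U=x] = μ_V + ρ(σ_V/σ_U)(x − μ_U) for jointly normal variables.
E[V | U=-13.8] = -7.2 + (0.43)·(2.6/3.1)·(-13.8 − (-5.2)) = -7.2 + (0.360645)·(-8.6) = -10.3015.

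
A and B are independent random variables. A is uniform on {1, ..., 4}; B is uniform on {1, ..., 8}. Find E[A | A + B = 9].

5/2

Outcomes with A + B = 9: (1,8), (2,7), (3,6), (4,5), each with probability 1/32.
E[A | A + B = 9] = (1 + 2 + 3 + 4) / 4 = 5/2.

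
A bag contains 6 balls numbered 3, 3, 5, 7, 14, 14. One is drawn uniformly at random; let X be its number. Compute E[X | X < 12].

P(X < 12) = 2/3.
Σ over the event: 3·1/3 + 5·1/6 + 7·1/6 = 3.
E[X | X < 12] = (3) / (2/3) = 9/2.

9/2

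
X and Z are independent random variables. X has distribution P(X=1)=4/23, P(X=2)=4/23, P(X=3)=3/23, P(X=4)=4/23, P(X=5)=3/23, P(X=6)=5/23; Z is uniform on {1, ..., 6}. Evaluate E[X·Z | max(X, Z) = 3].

90/17

P(max(X, Z) = 3) = 17/138.
Summing XZ·P(x,y) over outcomes with max(X, Z) = 3 gives 15/23.
E[X·Z | max(X, Z) = 3] = (15/23) / (17/138) = 90/17.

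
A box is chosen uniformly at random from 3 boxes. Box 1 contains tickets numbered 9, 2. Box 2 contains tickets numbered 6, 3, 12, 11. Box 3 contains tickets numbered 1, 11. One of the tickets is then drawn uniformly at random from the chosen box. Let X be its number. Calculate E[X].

13/2

E[X | box 1] = (9+2)/2 = 11/2.
E[X | box 2] = (6+3+12+11)/4 = 8.
E[X | box 3] = (1+11)/2 = 6.
By the law of total expectation,
E[X] = (1/3)·(11/2) + (1/3)·(8) + (1/3)·(6) = 13/2.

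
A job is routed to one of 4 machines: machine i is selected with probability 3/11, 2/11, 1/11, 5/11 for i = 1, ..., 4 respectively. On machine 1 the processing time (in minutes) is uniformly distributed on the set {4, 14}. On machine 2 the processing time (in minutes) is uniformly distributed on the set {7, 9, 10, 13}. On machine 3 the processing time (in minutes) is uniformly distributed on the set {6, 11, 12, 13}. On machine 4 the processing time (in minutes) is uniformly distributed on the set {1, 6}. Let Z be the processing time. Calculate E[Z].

E[Z | machine 1] = (4+14)/2 = 9.
E[Z | machine 2] = (7+9+10+13)/4 = 39/4.
E[Z | machine 3] = (6+11+12+13)/4 = 21/2.
E[Z | machine 4] = (1+6)/2 = 7/2.
By the law of total expectation,
E[Z] = (3/11)·(9) + (2/11)·(39/4) + (1/11)·(21/2) + (5/11)·(7/2) = 149/22.

149/22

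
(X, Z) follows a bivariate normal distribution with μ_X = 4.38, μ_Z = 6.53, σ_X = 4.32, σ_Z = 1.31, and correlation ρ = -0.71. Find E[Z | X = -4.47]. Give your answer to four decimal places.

8.4354

E[Z | X=x] = μ_Z + ρ(σ_Z/σ_X)(x − μ_X) for jointly normal variables.
E[Z | X=-4.47] = 6.53 + (-0.71)·(1.31/4.32)·(-4.47 − (4.38)) = 6.53 + (-0.2153)·(-8.85) = 8.4354.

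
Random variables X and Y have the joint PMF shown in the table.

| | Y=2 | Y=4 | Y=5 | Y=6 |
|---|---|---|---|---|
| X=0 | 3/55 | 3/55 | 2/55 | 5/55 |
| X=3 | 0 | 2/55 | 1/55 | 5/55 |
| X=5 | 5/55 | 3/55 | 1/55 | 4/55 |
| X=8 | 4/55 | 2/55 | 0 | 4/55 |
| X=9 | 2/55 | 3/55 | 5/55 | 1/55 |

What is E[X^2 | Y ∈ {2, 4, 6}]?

P(Y ∈ {2, 4, 6}) = 46/55.
Summing X^2·P(X=x,Y=y) over the conditioning event gives 1489/55.
E[X^2 | Y ∈ {2, 4, 6}] = (1489/55) / (46/55) = 1489/46.

1489/46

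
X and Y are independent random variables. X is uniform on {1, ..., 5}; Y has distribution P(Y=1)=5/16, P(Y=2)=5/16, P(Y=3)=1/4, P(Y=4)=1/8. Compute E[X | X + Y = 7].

P(X + Y = 7) = 11/80.
Summing X·P(x,y) over outcomes with X + Y = 7 gives 47/80.
E[X | X + Y = 7] = (47/80) / (11/80) = 47/11.

47/11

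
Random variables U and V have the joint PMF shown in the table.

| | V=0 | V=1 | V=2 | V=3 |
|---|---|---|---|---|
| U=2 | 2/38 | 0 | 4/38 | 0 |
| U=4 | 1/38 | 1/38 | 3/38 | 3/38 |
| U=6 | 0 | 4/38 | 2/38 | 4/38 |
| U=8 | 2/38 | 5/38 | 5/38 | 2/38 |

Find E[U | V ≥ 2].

124/23

P(V ≥ 2) = 23/38.
Σ U·P over the event = 2·(4/38) + 4·(3/38) + 4·(3/38) + 6·(2/38) + 6·(4/38) + 8·(5/38) + 8·(2/38) = 62/19.
E[U | V ≥ 2] = (62/19) / (23/38) = 124/23.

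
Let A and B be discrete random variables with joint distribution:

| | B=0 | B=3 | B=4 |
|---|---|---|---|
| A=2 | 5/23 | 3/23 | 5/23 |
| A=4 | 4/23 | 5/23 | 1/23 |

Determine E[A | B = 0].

P(B = 0) = 9/23.
Σ A·P over the event = 2·(5/23) + 4·(4/23) = 26/23.
E[A | B = 0] = (26/23) / (9/23) = 26/9.

26/9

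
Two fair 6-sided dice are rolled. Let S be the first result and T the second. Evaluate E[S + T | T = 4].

Outcomes with T = 4: (1,4), (2,4), (3,4), (4,4), (5,4), (6,4), each with probability 1/36.
E[S + T | T = 4] = (5 + 6 + 7 + 8 + 9 + 10) / 6 = 15/2.

15/2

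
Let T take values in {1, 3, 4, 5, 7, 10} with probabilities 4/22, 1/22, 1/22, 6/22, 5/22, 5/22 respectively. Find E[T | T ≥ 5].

115/16

P(T ≥ 5) = 8/11.
Σ over the event: 5·3/11 + 7·5/22 + 10·5/22 = 115/22.
E[T | T ≥ 5] = (115/22) / (8/11) = 115/16.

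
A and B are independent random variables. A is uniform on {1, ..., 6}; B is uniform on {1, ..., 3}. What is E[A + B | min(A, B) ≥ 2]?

Outcomes with min(A, B) ≥ 2: (2,2), (2,3), (3,2), (3,3), (4,2), (4,3), (5,2), (5,3), (6,2), (6,3), each with probability 1/18.
E[A + B | min(A, B) ≥ 2] = (4 + 5 + 5 + 6 + 6 + 7 + 7 + 8 + 8 + 9) / 10 = 13/2.

13/2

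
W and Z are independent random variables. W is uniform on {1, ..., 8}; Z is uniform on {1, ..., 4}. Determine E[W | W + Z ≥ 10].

P(W + Z ≥ 10) = 3/16.
Summing W·P(x,y) over outcomes with W + Z ≥ 10 gives 11/8.
E[W | W + Z ≥ 10] = (11/8) / (3/16) = 22/3.

22/3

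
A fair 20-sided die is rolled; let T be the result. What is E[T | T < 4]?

Given T < 4, T is equally likely to be any of {1, 2, 3}.
E[T | T < 4] = (1 + 2 + 3) / 3 = 2.

2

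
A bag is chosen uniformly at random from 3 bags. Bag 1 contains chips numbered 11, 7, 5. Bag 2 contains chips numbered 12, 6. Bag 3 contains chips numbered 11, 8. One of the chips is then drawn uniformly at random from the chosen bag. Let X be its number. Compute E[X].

157/18

E[X | bag 1] = (11+7+5)/3 = 23/3.
E[X | bag 2] = (12+6)/2 = 9.
E[X | bag 3] = (11+8)/2 = 19/2.
E[X] = (1/3)·(23/3) + (1/3)·(9) + (1/3)·(19/2) = 157/18.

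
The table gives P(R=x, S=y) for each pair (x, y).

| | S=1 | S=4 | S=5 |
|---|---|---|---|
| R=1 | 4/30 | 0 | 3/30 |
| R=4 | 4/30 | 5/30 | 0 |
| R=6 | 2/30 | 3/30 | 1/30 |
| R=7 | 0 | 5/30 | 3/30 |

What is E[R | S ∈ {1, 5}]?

62/17

P(S ∈ {1, 5}) = 17/30.
Σ R·P over the event = 1·(4/30) + 1·(3/30) + 4·(4/30) + 6·(2/30) + 6·(1/30) + 7·(3/30) = 31/15.
E[R | S ∈ {1, 5}] = (31/15) / (17/30) = 62/17.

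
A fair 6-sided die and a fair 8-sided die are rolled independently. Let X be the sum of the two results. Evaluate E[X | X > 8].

32/3

P(X > 8) = 7/16.
Σ over the event: 9·1/8 + 10·5/48 + 11·1/12 + 12·1/16 + 13·1/24 + 14·1/48 = 14/3.
E[X | X > 8] = (14/3) / (7/16) = 32/3.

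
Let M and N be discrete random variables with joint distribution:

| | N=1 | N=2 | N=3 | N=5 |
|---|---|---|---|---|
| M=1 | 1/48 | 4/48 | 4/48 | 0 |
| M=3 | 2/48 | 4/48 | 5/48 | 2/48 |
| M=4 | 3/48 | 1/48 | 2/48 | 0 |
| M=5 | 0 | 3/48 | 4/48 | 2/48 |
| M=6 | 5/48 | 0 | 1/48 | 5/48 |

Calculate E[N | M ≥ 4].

36/13

P(M ≥ 4) = 13/24.
Summing N·P(M=x,N=y) over the conditioning event gives 3/2.
E[N | M ≥ 4] = (3/2) / (13/24) = 36/13.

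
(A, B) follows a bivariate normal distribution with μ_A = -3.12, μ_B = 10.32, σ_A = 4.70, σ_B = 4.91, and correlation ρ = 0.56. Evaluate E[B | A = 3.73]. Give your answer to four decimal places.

The regression of B on A has slope ρ·σ_B/σ_A and passes through (μ_A, μ_B).
E[B | A=3.73] = 10.32 + (0.56)·(4.91/4.70)·(3.73 − (-3.12)) = 10.32 + (0.58502)·(6.85) = 14.3274.

14.3274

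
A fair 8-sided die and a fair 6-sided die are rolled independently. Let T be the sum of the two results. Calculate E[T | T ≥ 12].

38/3

P(T ≥ 12) = 1/8.
Σ over the event: 12·1/16 + 13·1/24 + 14·1/48 = 19/12.
E[T | T ≥ 12] = (19/12) / (1/8) = 38/3.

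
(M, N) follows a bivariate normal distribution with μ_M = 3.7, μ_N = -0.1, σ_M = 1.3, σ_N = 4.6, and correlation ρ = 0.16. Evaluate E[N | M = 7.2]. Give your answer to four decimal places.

1.8815

For a bivariate normal, E[N | M=x] = μ_N + ρ·(σ_N/σ_M)·(x − μ_M).
E[N | M=7.2] = -0.1 + (0.16)·(4.6/1.3)·(7.2 − (3.7)) = -0.1 + (0.56615)·(3.5) = 1.8815.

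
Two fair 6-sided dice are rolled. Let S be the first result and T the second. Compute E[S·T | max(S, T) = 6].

216/11

P(max(S, T) = 6) = 11/36.
Summing ST·P(x,y) over outcomes with max(S, T) = 6 gives 6.
E[S·T | max(S, T) = 6] = (6) / (11/36) = 216/11.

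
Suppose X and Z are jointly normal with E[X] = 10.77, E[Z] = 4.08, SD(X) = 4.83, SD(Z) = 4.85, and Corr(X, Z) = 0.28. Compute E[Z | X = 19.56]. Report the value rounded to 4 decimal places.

For a bivariate normal, E[Z | X=x] = μ_Z + ρ·(σ_Z/σ_X)·(x − μ_X).
E[Z | X=19.56] = 4.08 + (0.28)·(4.85/4.83)·(19.56 − (10.77)) = 4.08 + (0.28116)·(8.79) = 6.5514.

6.5514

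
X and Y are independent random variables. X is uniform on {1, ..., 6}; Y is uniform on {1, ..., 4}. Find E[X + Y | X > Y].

P(X > Y) = 7/12.
Summing (X+Y)·P(x,y) over outcomes with X > Y gives 47/12.
E[X + Y | X > Y] = (47/12) / (7/12) = 47/7.

47/7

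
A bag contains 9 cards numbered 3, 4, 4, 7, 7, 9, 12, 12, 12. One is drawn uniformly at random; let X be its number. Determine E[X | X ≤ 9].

P(X ≤ 9) = 2/3.
Σ over the event: 3·1/9 + 4·2/9 + 7·2/9 + 9·1/9 = 34/9.
E[X | X ≤ 9] = (34/9) / (2/3) = 17/3.

17/3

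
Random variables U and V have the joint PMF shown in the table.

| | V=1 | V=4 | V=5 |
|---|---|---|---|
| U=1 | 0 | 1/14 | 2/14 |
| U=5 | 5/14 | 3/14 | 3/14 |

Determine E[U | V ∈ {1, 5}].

21/5

P(V ∈ {1, 5}) = 5/7.
Σ U·P over the event = 1·(2/14) + 5·(5/14) + 5·(3/14) = 3.
E[U | V ∈ {1, 5}] = (3) / (5/7) = 21/5.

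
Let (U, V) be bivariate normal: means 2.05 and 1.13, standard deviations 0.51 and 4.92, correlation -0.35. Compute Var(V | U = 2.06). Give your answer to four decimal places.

The conditional variance in a bivariate normal is σ_V²(1 − ρ²), independent of x.
Var(V | U=2.06) = (4.92)²·(1 − (-0.35)²) = 24.2064·0.8775 = 21.2411.

21.2411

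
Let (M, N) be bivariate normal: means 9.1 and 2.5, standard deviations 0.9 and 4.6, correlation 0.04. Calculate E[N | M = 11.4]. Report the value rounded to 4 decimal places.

E[N | M=x] = μ_N + ρ(σ_N/σ_M)(x − μ_M) for jointly normal variables.
E[N | M=11.4] = 2.5 + (0.04)·(4.6/0.9)·(11.4 − (9.1)) = 2.5 + (0.20444)·(2.3) = 2.9702.

2.9702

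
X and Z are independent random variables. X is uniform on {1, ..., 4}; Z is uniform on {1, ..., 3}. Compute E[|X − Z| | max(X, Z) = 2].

2/3

Outcomes with max(X, Z) = 2: (1,2), (2,1), (2,2), each with probability 1/12.
E[|X − Z| | max(X, Z) = 2] = (1 + 1 + 0) / 3 = 2/3.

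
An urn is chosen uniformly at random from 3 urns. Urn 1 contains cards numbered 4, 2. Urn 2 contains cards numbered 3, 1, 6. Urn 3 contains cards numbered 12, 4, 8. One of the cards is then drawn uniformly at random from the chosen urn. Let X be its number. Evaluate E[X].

43/9

E[X | urn 1] = (4+2)/2 = 3.
E[X | urn 2] = (3+1+6)/3 = 10/3.
E[X | urn 3] = (12+4+8)/3 = 8.
E[X] = (1/3)·(3) + (1/3)·(10/3) + (1/3)·(8) = 43/9.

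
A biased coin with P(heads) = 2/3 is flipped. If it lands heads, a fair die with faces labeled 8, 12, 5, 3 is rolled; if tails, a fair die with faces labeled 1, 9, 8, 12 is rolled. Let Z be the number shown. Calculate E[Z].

E[Z | heads] = (8+12+5+3)/4 = 7.
E[Z | tails] = (1+9+8+12)/4 = 15/2.
E[Z] = (2/3)·(7) + (1/3)·(15/2) = 43/6.

43/6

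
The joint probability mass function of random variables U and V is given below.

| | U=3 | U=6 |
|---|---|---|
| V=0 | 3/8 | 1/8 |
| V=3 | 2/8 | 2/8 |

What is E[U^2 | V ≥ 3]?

45/2

P(V ≥ 3) = 1/2.
Σ U^2·P over the event = 9·(2/8) + 36·(2/8) = 45/4.
E[U^2 | V ≥ 3] = (45/4) / (1/2) = 45/2.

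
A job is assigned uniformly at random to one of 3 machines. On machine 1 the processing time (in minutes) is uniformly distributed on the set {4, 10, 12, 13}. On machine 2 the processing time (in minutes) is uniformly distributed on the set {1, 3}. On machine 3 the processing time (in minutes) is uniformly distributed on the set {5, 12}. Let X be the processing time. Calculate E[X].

27/4

E[X | machine 1] = (4+10+12+13)/4 = 39/4.
E[X | machine 2] = (1+3)/2 = 2.
E[X | machine 3] = (5+12)/2 = 17/2.
E[X] = (1/3)·(39/4) + (1/3)·(2) + (1/3)·(17/2) = 27/4.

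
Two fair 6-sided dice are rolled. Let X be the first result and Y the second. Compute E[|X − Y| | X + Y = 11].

1

Outcomes with X + Y = 11: (5,6), (6,5), each with probability 1/36.
E[|X − Y| | X + Y = 11] = (1 + 1) / 2 = 1.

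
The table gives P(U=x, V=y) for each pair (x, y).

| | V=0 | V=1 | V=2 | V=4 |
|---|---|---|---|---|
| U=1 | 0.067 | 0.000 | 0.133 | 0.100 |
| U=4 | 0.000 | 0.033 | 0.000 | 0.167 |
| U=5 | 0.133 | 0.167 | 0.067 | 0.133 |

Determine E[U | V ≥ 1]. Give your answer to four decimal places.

P(V ≥ 1) = 0.800.
Σ U·P over the event = 1·(0.133) + 1·(0.100) + 4·(0.033) + 4·(0.167) + 5·(0.167) + 5·(0.067) + 5·(0.133) = 2.868.
E[U | V ≥ 1] = (2.868) / (0.800) = 3.5850.

3.5850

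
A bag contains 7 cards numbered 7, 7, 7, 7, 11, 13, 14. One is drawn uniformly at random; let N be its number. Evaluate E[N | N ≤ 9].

7

P(N ≤ 9) = 4/7.
Σ over the event: 7·4/7 = 4.
E[N | N ≤ 9] = (4) / (4/7) = 7.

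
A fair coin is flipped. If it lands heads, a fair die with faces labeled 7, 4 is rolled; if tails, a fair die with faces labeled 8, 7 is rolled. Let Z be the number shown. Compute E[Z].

13/2

E[Z | heads] = (7+4)/2 = 11/2.
E[Z | tails] = (8+7)/2 = 15/2.
E[Z] = (1/2)·(11/2) + (1/2)·(15/2) = 13/2.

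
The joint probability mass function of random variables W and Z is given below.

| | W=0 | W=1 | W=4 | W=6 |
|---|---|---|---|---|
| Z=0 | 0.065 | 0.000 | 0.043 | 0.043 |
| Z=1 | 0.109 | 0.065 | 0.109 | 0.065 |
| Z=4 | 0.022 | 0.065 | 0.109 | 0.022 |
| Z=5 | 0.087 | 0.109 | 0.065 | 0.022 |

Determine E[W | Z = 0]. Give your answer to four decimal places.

P(Z = 0) = 0.151.
Σ W·P over the event = 0·(0.065) + 4·(0.043) + 6·(0.043) = 0.430.
E[W | Z = 0] = (0.430) / (0.151) = 2.8477.

2.8477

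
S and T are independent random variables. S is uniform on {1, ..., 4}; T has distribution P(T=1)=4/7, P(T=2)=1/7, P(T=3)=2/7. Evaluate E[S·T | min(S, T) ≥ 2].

8

P(min(S, T) ≥ 2) = 9/28.
Summing ST·P(x,y) over outcomes with min(S, T) ≥ 2 gives 18/7.
E[S·T | min(S, T) ≥ 2] = (18/7) / (9/28) = 8.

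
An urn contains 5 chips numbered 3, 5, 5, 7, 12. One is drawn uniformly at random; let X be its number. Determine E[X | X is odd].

5

P(X is odd) = 4/5.
Σ over the event: 3·1/5 + 5·2/5 + 7·1/5 = 4.
E[X | X is odd] = (4) / (4/5) = 5.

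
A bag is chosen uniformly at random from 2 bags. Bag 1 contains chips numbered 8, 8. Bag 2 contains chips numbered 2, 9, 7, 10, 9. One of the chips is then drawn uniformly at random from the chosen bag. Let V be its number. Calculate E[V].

77/10

E[V | bag 1] = (8+8)/2 = 8.
E[V | bag 2] = (2+9+7+10+9)/5 = 37/5.
By the law of total expectation,
E[V] = (1/2)·(8) + (1/2)·(37/5) = 77/10.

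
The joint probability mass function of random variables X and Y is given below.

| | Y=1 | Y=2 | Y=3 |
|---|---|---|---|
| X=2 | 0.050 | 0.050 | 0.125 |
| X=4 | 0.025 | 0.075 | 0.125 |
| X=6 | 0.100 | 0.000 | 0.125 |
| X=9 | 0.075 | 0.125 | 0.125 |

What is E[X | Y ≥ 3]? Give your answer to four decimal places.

5.2500

P(Y ≥ 3) = 0.500.
Σ X·P over the event = 2·(0.125) + 4·(0.125) + 6·(0.125) + 9·(0.125) = 2.625.
E[X | Y ≥ 3] = (2.625) / (0.500) = 5.2500.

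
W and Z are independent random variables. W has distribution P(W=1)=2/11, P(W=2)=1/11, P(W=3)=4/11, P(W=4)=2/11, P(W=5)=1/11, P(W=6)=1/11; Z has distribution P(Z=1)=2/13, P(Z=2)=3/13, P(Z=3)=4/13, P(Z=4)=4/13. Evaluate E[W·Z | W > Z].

328/33

P(W > Z) = 6/13.
Summing WZ·P(x,y) over outcomes with W > Z gives 656/143.
E[W·Z | W > Z] = (656/143) / (6/13) = 328/33.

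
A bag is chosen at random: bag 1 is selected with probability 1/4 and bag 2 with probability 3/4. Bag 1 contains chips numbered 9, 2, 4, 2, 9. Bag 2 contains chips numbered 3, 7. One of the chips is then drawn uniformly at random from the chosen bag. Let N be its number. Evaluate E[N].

101/20

E[N | bag 1] = (9+2+4+2+9)/5 = 26/5.
E[N | bag 2] = (3+7)/2 = 5.
E[N] = (1/4)·(26/5) + (3/4)·(5) = 101/20.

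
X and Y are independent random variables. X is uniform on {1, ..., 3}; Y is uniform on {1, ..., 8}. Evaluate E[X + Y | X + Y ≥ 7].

P(X + Y ≥ 7) = 1/2.
Summing (X+Y)·P(x,y) over outcomes with X + Y ≥ 7 gives 103/24.
E[X + Y | X + Y ≥ 7] = (103/24) / (1/2) = 103/12.

103/12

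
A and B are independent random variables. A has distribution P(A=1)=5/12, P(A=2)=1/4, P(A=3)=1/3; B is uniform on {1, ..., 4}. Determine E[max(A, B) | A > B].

P(A > B) = 11/48.
Summing max(A,B)·P(x,y) over outcomes with A > B gives 5/8.
E[max(A, B) | A > B] = (5/8) / (11/48) = 30/11.

30/11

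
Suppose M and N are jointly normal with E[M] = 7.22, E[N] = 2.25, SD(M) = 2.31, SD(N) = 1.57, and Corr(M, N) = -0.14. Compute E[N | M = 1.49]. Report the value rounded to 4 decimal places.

2.7952

E[N | M=x] = μ_N + ρ(σ_N/σ_M)(x − μ_M) for jointly normal variables.
E[N | M=1.49] = 2.25 + (-0.14)·(1.57/2.31)·(1.49 − (7.22)) = 2.25 + (-0.095152)·(-5.73) = 2.7952.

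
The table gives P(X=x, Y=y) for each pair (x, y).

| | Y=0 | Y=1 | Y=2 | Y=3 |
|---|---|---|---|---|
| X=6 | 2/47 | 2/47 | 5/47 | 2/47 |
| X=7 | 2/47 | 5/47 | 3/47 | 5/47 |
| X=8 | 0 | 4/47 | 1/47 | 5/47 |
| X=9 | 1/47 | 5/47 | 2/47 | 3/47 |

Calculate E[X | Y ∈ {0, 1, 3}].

91/12

P(Y ∈ {0, 1, 3}) = 36/47.
Summing X·P(X=x,Y=y) over the conditioning event gives 273/47.
E[X | Y ∈ {0, 1, 3}] = (273/47) / (36/47) = 91/12.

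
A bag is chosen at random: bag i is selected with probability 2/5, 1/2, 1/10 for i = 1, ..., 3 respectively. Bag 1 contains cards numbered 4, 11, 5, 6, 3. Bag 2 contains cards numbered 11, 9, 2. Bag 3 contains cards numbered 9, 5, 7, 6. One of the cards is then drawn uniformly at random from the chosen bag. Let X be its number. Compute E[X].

E[X | bag 1] = (4+11+5+6+3)/5 = 29/5.
E[X | bag 2] = (11+9+2)/3 = 22/3.
E[X | bag 3] = (9+5+7+6)/4 = 27/4.
E[X] = (2/5)·(29/5) + (1/2)·(22/3) + (1/10)·(27/4) = 3997/600.

3997/600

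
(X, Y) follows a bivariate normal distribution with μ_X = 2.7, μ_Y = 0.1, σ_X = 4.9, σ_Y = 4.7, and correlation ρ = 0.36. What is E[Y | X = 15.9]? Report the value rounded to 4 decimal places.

4.6580

The regression of Y on X has slope ρ·σ_Y/σ_X and passes through (μ_X, μ_Y).
E[Y | X=15.9] = 0.1 + (0.36)·(4.7/4.9)·(15.9 − (2.7)) = 0.1 + (0.345306)·(13.2) = 4.6580.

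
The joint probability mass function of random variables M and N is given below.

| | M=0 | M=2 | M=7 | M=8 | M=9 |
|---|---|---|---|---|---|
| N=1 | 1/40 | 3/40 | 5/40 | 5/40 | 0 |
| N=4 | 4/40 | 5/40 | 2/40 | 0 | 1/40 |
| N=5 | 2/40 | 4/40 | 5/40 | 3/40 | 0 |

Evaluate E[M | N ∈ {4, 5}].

50/13

P(N ∈ {4, 5}) = 13/20.
Summing M·P(M=x,N=y) over the conditioning event gives 5/2.
E[M | N ∈ {4, 5}] = (5/2) / (13/20) = 50/13.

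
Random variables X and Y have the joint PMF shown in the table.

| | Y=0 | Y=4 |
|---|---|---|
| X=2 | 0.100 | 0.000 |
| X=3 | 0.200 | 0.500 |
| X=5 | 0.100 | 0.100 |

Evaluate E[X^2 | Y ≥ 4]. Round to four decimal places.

11.6667

P(Y ≥ 4) = 0.600.
Σ X^2·P over the event = 9·(0.500) + 25·(0.100) = 7.000.
E[X^2 | Y ≥ 4] = (7.000) / (0.600) = 11.6667.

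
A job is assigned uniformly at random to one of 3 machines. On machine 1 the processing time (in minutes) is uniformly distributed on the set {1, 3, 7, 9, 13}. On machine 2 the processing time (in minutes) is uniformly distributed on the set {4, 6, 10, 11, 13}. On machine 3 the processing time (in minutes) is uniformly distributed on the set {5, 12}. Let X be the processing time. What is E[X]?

E[X | machine 1] = (1+3+7+9+13)/5 = 33/5.
E[X | machine 2] = (4+6+10+11+13)/5 = 44/5.
E[X | machine 3] = (5+12)/2 = 17/2.
E[X] = (1/3)·(33/5) + (1/3)·(44/5) + (1/3)·(17/2) = 239/30.

239/30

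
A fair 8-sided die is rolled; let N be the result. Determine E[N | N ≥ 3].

Given N ≥ 3, N is equally likely to be any of {3, 4, 5, 6, 7, 8}.
E[N | N ≥ 3] = (3 + 4 + 5 + 6 + 7 + 8) / 6 = 11/2.

11/2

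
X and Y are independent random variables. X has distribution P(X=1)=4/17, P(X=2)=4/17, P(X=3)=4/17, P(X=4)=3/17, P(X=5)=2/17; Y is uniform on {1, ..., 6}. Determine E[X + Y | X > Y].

P(X > Y) = 29/102.
Summing (X+Y)·P(x,y) over outcomes with X > Y gives 27/17.
E[X + Y | X > Y] = (27/17) / (29/102) = 162/29.

162/29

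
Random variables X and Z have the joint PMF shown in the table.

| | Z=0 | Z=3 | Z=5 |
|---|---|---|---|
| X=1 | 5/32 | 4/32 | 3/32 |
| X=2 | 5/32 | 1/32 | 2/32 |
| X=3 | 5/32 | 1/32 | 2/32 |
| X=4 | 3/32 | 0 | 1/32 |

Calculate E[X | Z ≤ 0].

P(Z ≤ 0) = 9/16.
Σ X·P over the event = 1·(5/32) + 2·(5/32) + 3·(5/32) + 4·(3/32) = 21/16.
E[X | Z ≤ 0] = (21/16) / (9/16) = 7/3.

7/3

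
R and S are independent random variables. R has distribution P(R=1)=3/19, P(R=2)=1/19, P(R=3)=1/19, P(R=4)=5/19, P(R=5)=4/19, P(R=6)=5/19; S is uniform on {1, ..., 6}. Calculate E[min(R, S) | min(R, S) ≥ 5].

P(min(R, S) ≥ 5) = 3/19.
Summing min(R,S)·P(x,y) over outcomes with min(R, S) ≥ 5 gives 5/6.
E[min(R, S) | min(R, S) ≥ 5] = (5/6) / (3/19) = 95/18.

95/18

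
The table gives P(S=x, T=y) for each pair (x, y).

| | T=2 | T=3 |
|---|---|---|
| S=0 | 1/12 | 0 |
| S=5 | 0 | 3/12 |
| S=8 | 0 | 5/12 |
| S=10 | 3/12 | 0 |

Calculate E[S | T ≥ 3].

P(T ≥ 3) = 2/3.
Σ S·P over the event = 5·(3/12) + 8·(5/12) = 55/12.
E[S | T ≥ 3] = (55/12) / (2/3) = 55/8.

55/8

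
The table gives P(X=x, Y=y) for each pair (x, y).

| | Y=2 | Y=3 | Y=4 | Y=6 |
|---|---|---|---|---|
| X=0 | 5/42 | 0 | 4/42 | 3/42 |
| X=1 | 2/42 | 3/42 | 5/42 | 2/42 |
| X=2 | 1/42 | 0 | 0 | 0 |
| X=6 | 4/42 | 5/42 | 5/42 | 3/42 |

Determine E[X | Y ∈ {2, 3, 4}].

P(Y ∈ {2, 3, 4}) = 17/21.
Summing X·P(X=x,Y=y) over the conditioning event gives 16/7.
E[X | Y ∈ {2, 3, 4}] = (16/7) / (17/21) = 48/17.

48/17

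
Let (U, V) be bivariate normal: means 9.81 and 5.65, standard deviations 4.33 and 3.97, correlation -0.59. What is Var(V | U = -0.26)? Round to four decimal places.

The conditional variance in a bivariate normal is σ_V²(1 − ρ²), independent of x.
Var(V | U=-0.26) = (3.97)²·(1 − (-0.59)²) = 15.7609·0.6519 = 10.2745.

10.2745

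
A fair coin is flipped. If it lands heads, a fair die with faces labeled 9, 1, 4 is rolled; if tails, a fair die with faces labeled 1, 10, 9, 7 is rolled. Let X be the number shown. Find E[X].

137/24

E[X | heads] = (9+1+4)/3 = 14/3.
E[X | tails] = (1+10+9+7)/4 = 27/4.
E[X] = (1/2)·(14/3) + (1/2)·(27/4) = 137/24.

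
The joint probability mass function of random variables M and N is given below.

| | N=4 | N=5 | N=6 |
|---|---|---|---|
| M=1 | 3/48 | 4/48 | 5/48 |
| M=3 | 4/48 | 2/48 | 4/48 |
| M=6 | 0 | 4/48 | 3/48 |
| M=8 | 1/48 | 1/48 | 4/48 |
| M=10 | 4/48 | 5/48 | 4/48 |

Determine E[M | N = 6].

P(N = 6) = 5/12.
Σ M·P over the event = 1·(5/48) + 3·(4/48) + 6·(3/48) + 8·(4/48) + 10·(4/48) = 107/48.
E[M | N = 6] = (107/48) / (5/12) = 107/20.

107/20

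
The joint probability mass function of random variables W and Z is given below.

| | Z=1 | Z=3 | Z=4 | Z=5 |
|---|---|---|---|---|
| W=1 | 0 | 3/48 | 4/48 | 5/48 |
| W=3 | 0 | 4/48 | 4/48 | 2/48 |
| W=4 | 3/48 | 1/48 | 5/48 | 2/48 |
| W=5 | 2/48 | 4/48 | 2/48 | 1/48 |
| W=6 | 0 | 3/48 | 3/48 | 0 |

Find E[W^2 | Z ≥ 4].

P(Z ≥ 4) = 7/12.
Summing W^2·P(W=x,Z=y) over the conditioning event gives 179/24.
E[W^2 | Z ≥ 4] = (179/24) / (7/12) = 179/14.

179/14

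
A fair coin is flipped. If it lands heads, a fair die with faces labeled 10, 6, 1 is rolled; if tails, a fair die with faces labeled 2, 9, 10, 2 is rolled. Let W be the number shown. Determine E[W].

137/24

E[W | heads] = (10+6+1)/3 = 17/3.
E[W | tails] = (2+9+10+2)/4 = 23/4.
E[W] = (1/2)·(17/3) + (1/2)·(23/4) = 137/24.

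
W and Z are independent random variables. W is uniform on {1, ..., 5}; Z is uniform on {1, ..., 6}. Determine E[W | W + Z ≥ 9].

13/3

Outcomes with W + Z ≥ 9: (3,6), (4,5), (4,6), (5,4), (5,5), (5,6), each with probability 1/30.
E[W | W + Z ≥ 9] = (3 + 4 + 4 + 5 + 5 + 5) / 6 = 13/3.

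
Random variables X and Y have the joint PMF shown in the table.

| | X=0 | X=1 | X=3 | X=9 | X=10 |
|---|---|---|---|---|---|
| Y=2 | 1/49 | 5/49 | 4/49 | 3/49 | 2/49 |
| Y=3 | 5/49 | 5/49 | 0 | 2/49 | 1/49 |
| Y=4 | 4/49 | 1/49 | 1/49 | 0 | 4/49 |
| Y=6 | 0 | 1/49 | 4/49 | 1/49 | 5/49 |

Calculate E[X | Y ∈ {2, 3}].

P(Y ∈ {2, 3}) = 4/7.
Summing X·P(X=x,Y=y) over the conditioning event gives 97/49.
E[X | Y ∈ {2, 3}] = (97/49) / (4/7) = 97/28.

97/28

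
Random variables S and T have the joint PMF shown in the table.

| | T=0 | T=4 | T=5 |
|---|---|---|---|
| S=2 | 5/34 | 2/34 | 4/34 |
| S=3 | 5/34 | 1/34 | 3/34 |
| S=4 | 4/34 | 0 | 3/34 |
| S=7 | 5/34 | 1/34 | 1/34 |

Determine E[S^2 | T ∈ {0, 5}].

257/15

P(T ∈ {0, 5}) = 15/17.
Σ S^2·P over the event = 4·(5/34) + 4·(4/34) + 9·(5/34) + 9·(3/34) + 16·(4/34) + 16·(3/34) + 49·(5/34) + 49·(1/34) = 257/17.
E[S^2 | T ∈ {0, 5}] = (257/17) / (15/17) = 257/15.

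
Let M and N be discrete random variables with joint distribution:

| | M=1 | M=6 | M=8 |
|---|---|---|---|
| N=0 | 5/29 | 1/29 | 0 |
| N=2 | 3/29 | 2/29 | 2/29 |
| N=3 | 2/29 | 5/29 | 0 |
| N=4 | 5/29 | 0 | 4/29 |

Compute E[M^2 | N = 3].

26

P(N = 3) = 7/29.
Σ M^2·P over the event = 1·(2/29) + 36·(5/29) = 182/29.
E[M^2 | N = 3] = (182/29) / (7/29) = 26.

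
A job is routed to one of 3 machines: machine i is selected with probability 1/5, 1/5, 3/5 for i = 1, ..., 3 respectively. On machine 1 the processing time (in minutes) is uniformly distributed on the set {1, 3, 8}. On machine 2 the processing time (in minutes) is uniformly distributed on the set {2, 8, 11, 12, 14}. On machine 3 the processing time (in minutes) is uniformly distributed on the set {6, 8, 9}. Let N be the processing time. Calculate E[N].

182/25

E[N | machine 1] = (1+3+8)/3 = 4.
E[N | machine 2] = (2+8+11+12+14)/5 = 47/5.
E[N | machine 3] = (6+8+9)/3 = 23/3.
E[N] = (1/5)·(4) + (1/5)·(47/5) + (3/5)·(23/3) = 182/25.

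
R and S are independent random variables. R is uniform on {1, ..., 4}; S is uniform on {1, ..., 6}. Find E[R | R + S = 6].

Outcomes with R + S = 6: (1,5), (2,4), (3,3), (4,2), each with probability 1/24.
E[R | R + S = 6] = (1 + 2 + 3 + 4) / 4 = 5/2.

5/2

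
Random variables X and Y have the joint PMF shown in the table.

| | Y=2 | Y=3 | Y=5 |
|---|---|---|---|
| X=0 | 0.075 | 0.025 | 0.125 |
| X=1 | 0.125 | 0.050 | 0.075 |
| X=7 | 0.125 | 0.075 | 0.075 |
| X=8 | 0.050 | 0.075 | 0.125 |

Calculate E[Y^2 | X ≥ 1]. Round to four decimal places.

12.7419

P(X ≥ 1) = 0.775.
Summing Y^2·P(X=x,Y=y) over the conditioning event gives 9.875.
E[Y^2 | X ≥ 1] = (9.875) / (0.775) = 12.7419.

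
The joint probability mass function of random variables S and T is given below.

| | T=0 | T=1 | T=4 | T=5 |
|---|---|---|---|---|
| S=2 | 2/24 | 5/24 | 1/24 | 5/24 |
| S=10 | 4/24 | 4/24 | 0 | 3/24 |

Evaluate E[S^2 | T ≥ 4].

P(T ≥ 4) = 3/8.
Σ S^2·P over the event = 4·(1/24) + 4·(5/24) + 100·(3/24) = 27/2.
E[S^2 | T ≥ 4] = (27/2) / (3/8) = 36.

36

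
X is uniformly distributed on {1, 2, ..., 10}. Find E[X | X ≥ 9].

19/2

Given X ≥ 9, X is equally likely to be any of {9, 10}.
E[X | X ≥ 9] = (9 + 10) / 2 = 19/2.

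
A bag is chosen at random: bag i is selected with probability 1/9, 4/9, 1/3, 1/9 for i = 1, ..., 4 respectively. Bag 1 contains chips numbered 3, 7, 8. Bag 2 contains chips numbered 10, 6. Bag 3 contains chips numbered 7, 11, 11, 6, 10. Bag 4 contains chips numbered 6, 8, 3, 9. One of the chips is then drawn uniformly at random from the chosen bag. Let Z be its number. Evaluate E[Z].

E[Z | bag 1] = (3+7+8)/3 = 6.
E[Z | bag 2] = (10+6)/2 = 8.
E[Z | bag 3] = (7+11+11+6+10)/5 = 9.
E[Z | bag 4] = (6+8+3+9)/4 = 13/2.
By the law of total expectation,
E[Z] = (1/9)·(6) + (4/9)·(8) + (1/3)·(9) + (1/9)·(13/2) = 143/18.

143/18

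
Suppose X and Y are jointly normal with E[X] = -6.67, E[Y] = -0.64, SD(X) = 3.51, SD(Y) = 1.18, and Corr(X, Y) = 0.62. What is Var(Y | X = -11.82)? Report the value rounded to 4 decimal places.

0.8572

For a bivariate normal, Var(Y | X=x) = σ_Y²(1 − ρ²).
Var(Y | X=-11.82) = (1.18)²·(1 − (0.62)²) = 1.3924·0.6156 = 0.8572.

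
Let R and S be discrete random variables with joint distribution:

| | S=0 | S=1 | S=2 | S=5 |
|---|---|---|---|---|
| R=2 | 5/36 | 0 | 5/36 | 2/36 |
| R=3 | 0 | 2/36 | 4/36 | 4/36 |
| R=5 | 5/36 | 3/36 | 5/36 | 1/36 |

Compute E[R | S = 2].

P(S = 2) = 7/18.
Σ R·P over the event = 2·(5/36) + 3·(4/36) + 5·(5/36) = 47/36.
E[R | S = 2] = (47/36) / (7/18) = 47/14.

47/14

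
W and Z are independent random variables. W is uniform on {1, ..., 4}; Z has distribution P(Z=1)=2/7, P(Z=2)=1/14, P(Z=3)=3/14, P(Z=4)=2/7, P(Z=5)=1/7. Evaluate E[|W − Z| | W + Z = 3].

P(W + Z = 3) = 5/56.
Summing |W−Z|·P(x,y) over outcomes with W + Z = 3 gives 5/56.
E[|W − Z| | W + Z = 3] = (5/56) / (5/56) = 1.

1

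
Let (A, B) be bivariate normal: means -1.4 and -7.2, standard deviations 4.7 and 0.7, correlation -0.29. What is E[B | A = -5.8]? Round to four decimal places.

-7.0100

E[B | A=x] = μ_B + ρ(σ_B/σ_A)(x − μ_A) for jointly normal variables.
E[B | A=-5.8] = -7.2 + (-0.29)·(0.7/4.7)·(-5.8 − (-1.4)) = -7.2 + (-0.043191)·(-4.4) = -7.0100.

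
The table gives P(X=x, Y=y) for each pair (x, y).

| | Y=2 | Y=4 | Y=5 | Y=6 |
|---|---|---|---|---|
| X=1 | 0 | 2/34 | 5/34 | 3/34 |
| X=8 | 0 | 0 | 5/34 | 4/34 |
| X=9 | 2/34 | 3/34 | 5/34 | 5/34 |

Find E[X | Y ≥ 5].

170/27

P(Y ≥ 5) = 27/34.
Σ X·P over the event = 1·(5/34) + 1·(3/34) + 8·(5/34) + 8·(4/34) + 9·(5/34) + 9·(5/34) = 5.
E[X | Y ≥ 5] = (5) / (27/34) = 170/27.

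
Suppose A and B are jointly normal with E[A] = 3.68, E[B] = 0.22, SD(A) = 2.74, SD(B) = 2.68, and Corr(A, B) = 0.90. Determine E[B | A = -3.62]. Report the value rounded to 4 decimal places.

-6.2061

E[B | A=x] = μ_B + ρ(σ_B/σ_A)(x − μ_A) for jointly normal variables.
E[B | A=-3.62] = 0.22 + (0.90)·(2.68/2.74)·(-3.62 − (3.68)) = 0.22 + (0.88029)·(-7.3) = -6.2061.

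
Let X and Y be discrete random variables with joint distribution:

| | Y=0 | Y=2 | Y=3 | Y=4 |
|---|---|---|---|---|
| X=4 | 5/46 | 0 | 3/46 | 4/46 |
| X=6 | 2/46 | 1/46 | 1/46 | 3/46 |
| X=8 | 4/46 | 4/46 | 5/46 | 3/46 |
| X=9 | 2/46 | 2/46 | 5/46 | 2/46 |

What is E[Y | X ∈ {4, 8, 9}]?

P(X ∈ {4, 8, 9}) = 39/46.
Summing Y·P(X=x,Y=y) over the conditioning event gives 87/46.
E[Y | X ∈ {4, 8, 9}] = (87/46) / (39/46) = 29/13.

29/13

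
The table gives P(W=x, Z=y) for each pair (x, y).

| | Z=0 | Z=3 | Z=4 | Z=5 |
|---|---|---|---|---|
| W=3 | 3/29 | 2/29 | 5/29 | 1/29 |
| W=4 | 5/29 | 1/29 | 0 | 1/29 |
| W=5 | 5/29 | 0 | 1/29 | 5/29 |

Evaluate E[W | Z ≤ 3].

P(Z ≤ 3) = 16/29.
Σ W·P over the event = 3·(3/29) + 3·(2/29) + 4·(5/29) + 4·(1/29) + 5·(5/29) = 64/29.
E[W | Z ≤ 3] = (64/29) / (16/29) = 4.

4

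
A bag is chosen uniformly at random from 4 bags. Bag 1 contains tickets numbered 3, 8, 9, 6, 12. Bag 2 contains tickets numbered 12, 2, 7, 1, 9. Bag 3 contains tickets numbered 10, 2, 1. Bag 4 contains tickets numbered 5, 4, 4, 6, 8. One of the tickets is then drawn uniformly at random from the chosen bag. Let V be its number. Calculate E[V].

353/60

E[V | bag 1] = (3+8+9+6+12)/5 = 38/5.
E[V | bag 2] = (12+2+7+1+9)/5 = 31/5.
E[V | bag 3] = (10+2+1)/3 = 13/3.
E[V | bag 4] = (5+4+4+6+8)/5 = 27/5.
E[V] = (1/4)·(38/5) + (1/4)·(31/5) + (1/4)·(13/3) + (1/4)·(27/5) = 353/60.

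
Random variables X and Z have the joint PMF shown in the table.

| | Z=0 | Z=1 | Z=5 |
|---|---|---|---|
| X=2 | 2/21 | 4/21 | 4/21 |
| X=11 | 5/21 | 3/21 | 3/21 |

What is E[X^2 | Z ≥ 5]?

P(Z ≥ 5) = 1/3.
Σ X^2·P over the event = 4·(4/21) + 121·(3/21) = 379/21.
E[X^2 | Z ≥ 5] = (379/21) / (1/3) = 379/7.

379/7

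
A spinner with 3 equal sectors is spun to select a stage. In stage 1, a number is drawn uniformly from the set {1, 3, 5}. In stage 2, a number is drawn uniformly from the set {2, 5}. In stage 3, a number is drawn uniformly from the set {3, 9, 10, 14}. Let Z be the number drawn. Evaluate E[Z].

31/6

E[Z | stage 1] = (1+3+5)/3 = 3.
E[Z | stage 2] = (2+5)/2 = 7/2.
E[Z | stage 3] = (3+9+10+14)/4 = 9.
By the law of total expectation,
E[Z] = (1/3)·(3) + (1/3)·(7/2) + (1/3)·(9) = 31/6.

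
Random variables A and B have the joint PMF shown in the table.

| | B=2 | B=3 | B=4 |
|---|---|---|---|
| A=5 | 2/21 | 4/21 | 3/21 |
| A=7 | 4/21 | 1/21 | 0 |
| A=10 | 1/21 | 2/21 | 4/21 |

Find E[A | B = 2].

48/7

P(B = 2) = 1/3.
Σ A·P over the event = 5·(2/21) + 7·(4/21) + 10·(1/21) = 16/7.
E[A | B = 2] = (16/7) / (1/3) = 48/7.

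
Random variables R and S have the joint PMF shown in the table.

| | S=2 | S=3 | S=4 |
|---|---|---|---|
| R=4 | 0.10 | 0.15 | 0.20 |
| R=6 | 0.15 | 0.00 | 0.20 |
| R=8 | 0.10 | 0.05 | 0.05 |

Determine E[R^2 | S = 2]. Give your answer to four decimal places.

38.2857

P(S = 2) = 0.35.
Summing R^2·P(R=x,S=y) over the conditioning event gives 13.40.
E[R^2 | S = 2] = (13.40) / (0.35) = 38.2857.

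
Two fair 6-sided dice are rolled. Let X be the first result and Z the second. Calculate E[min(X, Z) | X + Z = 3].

Outcomes with X + Z = 3: (1,2), (2,1), each with probability 1/36.
E[min(X, Z) | X + Z = 3] = (1 + 1) / 2 = 1.

1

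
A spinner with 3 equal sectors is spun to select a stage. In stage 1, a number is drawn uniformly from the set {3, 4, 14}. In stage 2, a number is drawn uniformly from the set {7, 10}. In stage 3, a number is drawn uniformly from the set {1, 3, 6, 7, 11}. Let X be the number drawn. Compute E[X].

211/30

E[X | stage 1] = (3+4+14)/3 = 7.
E[X | stage 2] = (7+10)/2 = 17/2.
E[X | stage 3] = (1+3+6+7+11)/5 = 28/5.
By the law of total expectation,
E[X] = (1/3)·(7) + (1/3)·(17/2) + (1/3)·(28/5) = 211/30.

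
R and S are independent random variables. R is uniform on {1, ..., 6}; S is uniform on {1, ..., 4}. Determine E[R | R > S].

P(R > S) = 7/12.
Summing R·P(x,y) over outcomes with R > S gives 8/3.
E[R | R > S] = (8/3) / (7/12) = 32/7.

32/7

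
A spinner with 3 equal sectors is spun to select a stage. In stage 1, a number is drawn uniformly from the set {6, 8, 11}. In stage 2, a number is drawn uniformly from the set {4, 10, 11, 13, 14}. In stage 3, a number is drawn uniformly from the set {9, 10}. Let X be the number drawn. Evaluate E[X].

E[X | stage 1] = (6+8+11)/3 = 25/3.
E[X | stage 2] = (4+10+11+13+14)/5 = 52/5.
E[X | stage 3] = (9+10)/2 = 19/2.
E[X] = (1/3)·(25/3) + (1/3)·(52/5) + (1/3)·(19/2) = 847/90.

847/90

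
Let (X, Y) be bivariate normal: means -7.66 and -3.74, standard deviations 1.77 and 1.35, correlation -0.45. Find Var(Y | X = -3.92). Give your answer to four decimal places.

For a bivariate normal, Var(Y | X=x) = σ_Y²(1 − ρ²).
Var(Y | X=-3.92) = (1.35)²·(1 − (-0.45)²) = 1.8225·0.7975 = 1.4534.

1.4534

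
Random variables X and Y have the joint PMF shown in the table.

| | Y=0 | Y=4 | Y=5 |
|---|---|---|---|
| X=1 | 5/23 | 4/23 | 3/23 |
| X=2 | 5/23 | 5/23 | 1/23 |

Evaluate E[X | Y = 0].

3/2

P(Y = 0) = 10/23.
Σ X·P over the event = 1·(5/23) + 2·(5/23) = 15/23.
E[X | Y = 0] = (15/23) / (10/23) = 3/2.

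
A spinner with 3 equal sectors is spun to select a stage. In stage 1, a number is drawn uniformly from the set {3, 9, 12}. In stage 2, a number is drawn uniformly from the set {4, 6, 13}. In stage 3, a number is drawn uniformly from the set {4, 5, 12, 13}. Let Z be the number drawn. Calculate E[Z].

145/18

E[Z | stage 1] = (3+9+12)/3 = 8.
E[Z | stage 2] = (4+6+13)/3 = 23/3.
E[Z | stage 3] = (4+5+12+13)/4 = 17/2.
By the law of total expectation,
E[Z] = (1/3)·(8) + (1/3)·(23/3) + (1/3)·(17/2) = 145/18.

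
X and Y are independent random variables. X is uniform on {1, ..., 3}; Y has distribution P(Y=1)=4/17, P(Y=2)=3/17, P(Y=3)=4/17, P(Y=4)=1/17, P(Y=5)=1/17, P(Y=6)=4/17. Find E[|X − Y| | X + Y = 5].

5/4

P(X + Y = 5) = 8/51.
Summing |X−Y|·P(x,y) over outcomes with X + Y = 5 gives 10/51.
E[|X − Y| | X + Y = 5] = (10/51) / (8/51) = 5/4.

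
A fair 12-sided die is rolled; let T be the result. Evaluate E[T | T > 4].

17/2

Given T > 4, T is equally likely to be any of {5, 6, 7, 8, 9, 10, 11, 12}.
E[T | T > 4] = (5 + 6 + 7 + 8 + 9 + 10 + 11 + 12) / 8 = 17/2.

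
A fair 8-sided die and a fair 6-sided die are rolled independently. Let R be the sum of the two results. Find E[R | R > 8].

P(R > 8) = 7/16.
Σ over the event: 9·1/8 + 10·5/48 + 11·1/12 + 12·1/16 + 13·1/24 + 14·1/48 = 14/3.
E[R | R > 8] = (14/3) / (7/16) = 32/3.

32/3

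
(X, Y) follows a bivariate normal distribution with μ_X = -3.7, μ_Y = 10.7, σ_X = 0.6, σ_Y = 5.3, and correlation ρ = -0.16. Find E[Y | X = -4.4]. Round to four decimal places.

E[Y | X=x] = μ_Y + ρ(σ_Y/σ_X)(x − μ_X) for jointly normal variables.
E[Y | X=-4.4] = 10.7 + (-0.16)·(5.3/0.6)·(-4.4 − (-3.7)) = 10.7 + (-1.4133)·(-0.7) = 11.6893.

11.6893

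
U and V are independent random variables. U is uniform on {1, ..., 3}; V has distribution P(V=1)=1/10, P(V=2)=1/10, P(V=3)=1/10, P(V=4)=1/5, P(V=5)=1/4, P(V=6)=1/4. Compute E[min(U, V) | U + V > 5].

43/20

P(U + V > 5) = 2/3.
Summing min(U,V)·P(x,y) over outcomes with U + V > 5 gives 43/30.
E[min(U, V) | U + V > 5] = (43/30) / (2/3) = 43/20.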